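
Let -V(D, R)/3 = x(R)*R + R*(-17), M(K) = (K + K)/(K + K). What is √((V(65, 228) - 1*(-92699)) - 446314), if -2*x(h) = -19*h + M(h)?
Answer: I*√1823189 ≈ 1350.3*I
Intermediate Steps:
M(K) = 1 (M(K) = (2*K)/((2*K)) = (2*K)*(1/(2*K)) = 1)
x(h) = -½ + 19*h/2 (x(h) = -(-19*h + 1)/2 = -(1 - 19*h)/2 = -½ + 19*h/2)
V(D, R) = 51*R - 3*R*(-½ + 19*R/2) (V(D, R) = -3*((-½ + 19*R/2)*R + R*(-17)) = -3*(R*(-½ + 19*R/2) - 17*R) = -3*(-17*R + R*(-½ + 19*R/2)) = 51*R - 3*R*(-½ + 19*R/2))
√((V(65, 228) - 1*(-92699)) - 446314) = √(((3/2)*228*(35 - 19*228) - 1*(-92699)) - 446314) = √(((3/2)*228*(35 - 4332) + 92699) - 446314) = √(((3/2)*228*(-4297) + 92699) - 446314) = √((-1469574 + 92699) - 446314) = √(-1376875 - 446314) = √(-1823189) = I*√1823189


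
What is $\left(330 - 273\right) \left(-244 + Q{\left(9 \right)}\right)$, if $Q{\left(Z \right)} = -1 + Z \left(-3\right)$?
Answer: $-15504$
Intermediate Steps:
$Q{\left(Z \right)} = -1 - 3 Z$
$\left(330 - 273\right) \left(-244 + Q{\left(9 \right)}\right) = \left(330 - 273\right) \left(-244 - 28\right) = 57 \left(-244 - 28\right) = 57 \left(-272\right) = -15504$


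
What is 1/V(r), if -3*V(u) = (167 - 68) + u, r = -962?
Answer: 3/863 ≈ 0.0034762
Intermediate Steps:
V(u) = -33 - u/3 (V(u) = -((167 - 68) + u)/3 = -(99 + u)/3 = -33 - u/3)
1/V(r) = 1/(-33 - 1/3*(-962)) = 1/(-33 + 962/3) = 1/(863/3) = 3/863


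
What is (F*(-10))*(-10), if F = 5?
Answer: 500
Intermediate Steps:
(F*(-10))*(-10) = (5*(-10))*(-10) = -50*(-10) = 500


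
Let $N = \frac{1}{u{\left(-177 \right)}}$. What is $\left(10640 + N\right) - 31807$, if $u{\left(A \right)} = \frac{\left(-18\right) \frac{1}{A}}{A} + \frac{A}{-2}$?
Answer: $- \frac{13041680249}{616133} \approx -21167.0$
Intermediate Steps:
$u{\left(A \right)} = - \frac{18}{A^{2}} - \frac{A}{2}$ ($u{\left(A \right)} = - \frac{18}{A^{2}} + A \left(- \frac{1}{2}\right) = - \frac{18}{A^{2}} - \frac{A}{2}$)
$N = \frac{6962}{616133}$ ($N = \frac{1}{- \frac{18}{31329} - - \frac{177}{2}} = \frac{1}{\left(-18\right) \frac{1}{31329} + \frac{177}{2}} = \frac{1}{- \frac{2}{3481} + \frac{177}{2}} = \frac{1}{\frac{616133}{6962}} = \frac{6962}{616133} \approx 0.0113$)
$\left(10640 + N\right) - 31807 = \left(10640 + \frac{6962}{616133}\right) - 31807 = \frac{6555662082}{616133} - 31807 = - \frac{13041680249}{616133}$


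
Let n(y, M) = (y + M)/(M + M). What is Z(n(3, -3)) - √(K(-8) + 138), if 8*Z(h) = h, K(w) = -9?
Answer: -√129 ≈ -11.358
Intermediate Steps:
n(y, M) = (M + y)/(2*M) (n(y, M) = (M + y)/((2*M)) = (M + y)*(1/(2*M)) = (M + y)/(2*M))
Z(h) = h/8
Z(n(3, -3)) - √(K(-8) + 138) = ((½)*(-3 + 3)/(-3))/8 - √(-9 + 138) = ((½)*(-⅓)*0)/8 - √129 = (⅛)*0 - √129 = 0 - √129 = -√129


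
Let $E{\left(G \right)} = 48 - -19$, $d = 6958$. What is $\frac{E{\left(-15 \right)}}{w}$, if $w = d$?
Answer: $\frac{67}{6958} \approx 0.0096292$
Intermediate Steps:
$w = 6958$
$E{\left(G \right)} = 67$ ($E{\left(G \right)} = 48 + 19 = 67$)
$\frac{E{\left(-15 \right)}}{w} = \frac{67}{6958}$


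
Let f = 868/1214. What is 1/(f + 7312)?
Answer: 607/4438818 ≈ 0.00013675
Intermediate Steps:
f = 434/607 (f = 868*(1/1214) = 434/607 ≈ 0.71499)
1/(f + 7312) = 1/(434/607 + 7312) = 1/(4438818/607) = 607/4438818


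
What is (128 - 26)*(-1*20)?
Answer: -2040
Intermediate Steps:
(128 - 26)*(-1*20) = 102*(-20) = -2040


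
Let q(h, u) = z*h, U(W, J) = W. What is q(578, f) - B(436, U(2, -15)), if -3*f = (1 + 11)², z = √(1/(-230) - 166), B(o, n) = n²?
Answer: -4 + 289*I*√8781630/115 ≈ -4.0 + 7447.1*I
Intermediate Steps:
z = I*√8781630/230 (z = √(-1/230 - 166) = √(-38181/230) = I*√8781630/230 ≈ 12.884*I)
f = -48 (f = -(1 + 11)²/3 = -⅓*12² = -⅓*144 = -48)
q(h, u) = I*h*√8781630/230 (q(h, u) = (I*√8781630/230)*h = I*h*√8781630/230)
q(578, f) - B(436, U(2, -15)) = (1/230)*I*578*√8781630 - 1*2² = 289*I*√8781630/115 - 1*4 = 289*I*√8781630/115 - 4 = -4 + 289*I*√8781630/115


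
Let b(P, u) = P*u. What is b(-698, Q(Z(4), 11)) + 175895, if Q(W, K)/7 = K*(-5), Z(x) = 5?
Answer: 444625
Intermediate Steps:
Q(W, K) = -35*K (Q(W, K) = 7*(K*(-5)) = 7*(-5*K) = -35*K)
b(-698, Q(Z(4), 11)) + 175895 = -(-24430)*11 + 175895 = -698*(-385) + 175895 = 268730 + 175895 = 444625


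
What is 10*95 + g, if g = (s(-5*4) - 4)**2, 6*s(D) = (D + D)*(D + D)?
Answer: 629494/9 ≈ 69944.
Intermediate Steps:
s(D) = 2*D**2/3 (s(D) = ((D + D)*(D + D))/6 = ((2*D)*(2*D))/6 = (4*D**2)/6 = 2*D**2/3)
g = 620944/9 (g = (2*(-5*4)**2/3 - 4)**2 = ((2/3)*(-20)**2 - 4)**2 = ((2/3)*400 - 4)**2 = (800/3 - 4)**2 = (788/3)**2 = 620944/9 ≈ 68994.)
10*95 + g = 10*95 + 620944/9 = 950 + 620944/9 = 629494/9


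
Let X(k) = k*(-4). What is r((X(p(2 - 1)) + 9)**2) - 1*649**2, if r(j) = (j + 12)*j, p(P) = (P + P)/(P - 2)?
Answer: -334212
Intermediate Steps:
p(P) = 2*P/(-2 + P) (p(P) = (2*P)/(-2 + P) = 2*P/(-2 + P))
X(k) = -4*k
r(j) = j*(12 + j) (r(j) = (12 + j)*j = j*(12 + j))
r((X(p(2 - 1)) + 9)**2) - 1*649**2 = (-8*(2 - 1)/(-2 + (2 - 1)) + 9)**2*(12 + (-8*(2 - 1)/(-2 + (2 - 1)) + 9)**2) - 1*649**2 = (-8/(-2 + 1) + 9)**2*(12 + (-8/(-2 + 1) + 9)**2) - 1*421201 = (-8/(-1) + 9)**2*(12 + (-8/(-1) + 9)**2) - 421201 = (-8*(-1) + 9)**2*(12 + (-8*(-1) + 9)**2) - 421201 = (-4*(-2) + 9)**2*(12 + (-4*(-2) + 9)**2) - 421201 = (8 + 9)**2*(12 + (8 + 9)**2) - 421201 = 17**2*(12 + 17**2) - 421201 = 289*(12 + 289) - 421201 = 289*301 - 421201 = 86989 - 421201 = -334212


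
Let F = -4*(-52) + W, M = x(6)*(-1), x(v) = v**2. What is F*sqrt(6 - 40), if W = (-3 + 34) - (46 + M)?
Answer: 229*I*sqrt(34) ≈ 1335.3*I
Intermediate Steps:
M = -36 (M = 6**2*(-1) = 36*(-1) = -36)
W = 21 (W = (-3 + 34) - (46 - 36) = 31 - 1*10 = 31 - 10 = 21)
F = 229 (F = -4*(-52) + 21 = 208 + 21 = 229)
F*sqrt(6 - 40) = 229*sqrt(6 - 40) = 229*sqrt(-34) = 229*(I*sqrt(34)) = 229*I*sqrt(34)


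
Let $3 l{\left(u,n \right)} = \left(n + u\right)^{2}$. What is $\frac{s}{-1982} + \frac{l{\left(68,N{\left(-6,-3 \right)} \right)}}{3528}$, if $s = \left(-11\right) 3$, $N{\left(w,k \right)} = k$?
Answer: $\frac{4361611}{10488744} \approx 0.41584$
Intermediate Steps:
$s = -33$
$l{\left(u,n \right)} = \frac{\left(n + u\right)^{2}}{3}$
$\frac{s}{-1982} + \frac{l{\left(68,N{\left(-6,-3 \right)} \right)}}{3528} = - \frac{33}{-1982} + \frac{\frac{1}{3} \left(-3 + 68\right)^{2}}{3528} = \left(-33\right) \left(- \frac{1}{1982}\right) + \frac{65^{2}}{3} \cdot \frac{1}{3528} = \frac{33}{1982} + \frac{1}{3} \cdot 4225 \cdot \frac{1}{3528} = \frac{33}{1982} + \frac{4225}{3} \cdot \frac{1}{3528} = \frac{33}{1982} + \frac{4225}{10584} = \frac{4361611}{10488744}$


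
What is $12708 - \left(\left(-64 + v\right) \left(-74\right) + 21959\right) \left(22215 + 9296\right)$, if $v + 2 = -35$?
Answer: $-927450555$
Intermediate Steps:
$v = -37$ ($v = -2 - 35 = -37$)
$12708 - \left(\left(-64 + v\right) \left(-74\right) + 21959\right) \left(22215 + 9296\right) = 12708 - \left(\left(-64 - 37\right) \left(-74\right) + 21959\right) \left(22215 + 9296\right) = 12708 - \left(\left(-101\right) \left(-74\right) + 21959\right) 31511 = 12708 - \left(7474 + 21959\right) 31511 = 12708 - 29433 \cdot 31511 = 12708 - 927463263 = -927450555$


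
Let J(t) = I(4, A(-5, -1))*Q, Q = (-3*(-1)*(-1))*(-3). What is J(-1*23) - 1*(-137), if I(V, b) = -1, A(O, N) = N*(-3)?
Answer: 128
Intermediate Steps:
A(O, N) = -3*N
Q = 9 (Q = (3*(-1))*(-3) = -3*(-3) = 9)
J(t) = -9 (J(t) = -1*9 = -9)
J(-1*23) - 1*(-137) = -9 - 1*(-137) = -9 + 137 = 128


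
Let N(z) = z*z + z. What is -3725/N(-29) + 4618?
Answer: 3746091/812 ≈ 4613.4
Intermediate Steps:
N(z) = z + z² (N(z) = z² + z = z + z²)
-3725/N(-29) + 4618 = -3725*(-1/(29*(1 - 29))) + 4618 = -3725/((-29*(-28))) + 4618 = -3725/812 + 4618 = 3746091/812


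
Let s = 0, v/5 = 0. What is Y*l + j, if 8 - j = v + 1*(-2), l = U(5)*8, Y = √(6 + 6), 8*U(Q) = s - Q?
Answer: 10 - 10*√3 ≈ -7.3205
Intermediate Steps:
v = 0 (v = 5*0 = 0)
U(Q) = -Q/8 (U(Q) = (0 - Q)/8 = (-Q)/8 = -Q/8)
Y = 2*√3 (Y = √12 = 2*√3 ≈ 3.4641)
l = -5 (l = -⅛*5*8 = -5/8*8 = -5)
j = 10 (j = 8 - (0 + 1*(-2)) = 8 - (0 - 2) = 8 - 1*(-2) = 8 + 2 = 10)
Y*l + j = (2*√3)*(-5) + 10 = -10*√3 + 10 = 10 - 10*√3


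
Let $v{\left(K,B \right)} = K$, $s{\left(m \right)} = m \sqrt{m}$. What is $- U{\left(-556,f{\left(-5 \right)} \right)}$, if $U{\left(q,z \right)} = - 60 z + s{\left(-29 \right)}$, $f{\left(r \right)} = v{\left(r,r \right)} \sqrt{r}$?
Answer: $i \left(- 300 \sqrt{5} + 29 \sqrt{29}\right) \approx - 514.65 i$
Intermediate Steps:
$s{\left(m \right)} = m^{\frac{3}{2}}$
$f{\left(r \right)} = r^{\frac{3}{2}}$ ($f{\left(r \right)} = r \sqrt{r} = r^{\frac{3}{2}}$)
$U{\left(q,z \right)} = - 60 z - 29 i \sqrt{29}$ ($U{\left(q,z \right)} = - 60 z + \left(-29\right)^{\frac{3}{2}} = - 60 z - 29 i \sqrt{29}$)
$- U{\left(-556,f{\left(-5 \right)} \right)} = - (- 60 \left(-5\right)^{\frac{3}{2}} - 29 i \sqrt{29}) = - (- 60 \left(- 5 i \sqrt{5}\right) - 29 i \sqrt{29}) = - (300 i \sqrt{5} - 29 i \sqrt{29}) = - (- 29 i \sqrt{29} + 300 i \sqrt{5}) = - 300 i \sqrt{5} + 29 i \sqrt{29}$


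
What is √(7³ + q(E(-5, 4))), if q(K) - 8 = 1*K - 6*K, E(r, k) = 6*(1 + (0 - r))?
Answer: 3*√19 ≈ 13.077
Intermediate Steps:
E(r, k) = 6 - 6*r (E(r, k) = 6*(1 - r) = 6 - 6*r)
q(K) = 8 - 5*K (q(K) = 8 + (1*K - 6*K) = 8 + (K - 6*K) = 8 - 5*K)
√(7³ + q(E(-5, 4))) = √(7³ + (8 - 5*(6 - 6*(-5)))) = √(343 + (8 - 5*(6 + 30))) = √(343 + (8 - 5*36)) = √(343 + (8 - 180)) = √(343 - 172) = √171 = 3*√19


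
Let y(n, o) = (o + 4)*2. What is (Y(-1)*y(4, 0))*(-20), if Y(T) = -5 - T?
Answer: 640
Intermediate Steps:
y(n, o) = 8 + 2*o (y(n, o) = (4 + o)*2 = 8 + 2*o)
(Y(-1)*y(4, 0))*(-20) = ((-5 - 1*(-1))*(8 + 2*0))*(-20) = ((-5 + 1)*(8 + 0))*(-20) = -4*8*(-20) = -32*(-20) = 640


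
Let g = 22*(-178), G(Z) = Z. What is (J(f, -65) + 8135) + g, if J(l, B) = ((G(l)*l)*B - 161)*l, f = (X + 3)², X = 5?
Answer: -17045445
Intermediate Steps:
f = 64 (f = (5 + 3)² = 8² = 64)
J(l, B) = l*(-161 + B*l²) (J(l, B) = ((l*l)*B - 161)*l = (l²*B - 161)*l = (B*l² - 161)*l = (-161 + B*l²)*l = l*(-161 + B*l²))
g = -3916
(J(f, -65) + 8135) + g = (64*(-161 - 65*64²) + 8135) - 3916 = (64*(-161 - 65*4096) + 8135) - 3916 = (64*(-161 - 266240) + 8135) - 3916 = (64*(-266401) + 8135) - 3916 = (-17049664 + 8135) - 3916 = -17041529 - 3916 = -17045445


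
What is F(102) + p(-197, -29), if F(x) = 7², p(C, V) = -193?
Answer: -144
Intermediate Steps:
F(x) = 49
F(102) + p(-197, -29) = 49 - 193 = -144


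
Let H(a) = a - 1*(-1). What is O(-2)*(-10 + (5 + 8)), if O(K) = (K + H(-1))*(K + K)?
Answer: 24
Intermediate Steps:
H(a) = 1 + a (H(a) = a + 1 = 1 + a)
O(K) = 2*K² (O(K) = (K + (1 - 1))*(K + K) = (K + 0)*(2*K) = K*(2*K) = 2*K²)
O(-2)*(-10 + (5 + 8)) = (2*(-2)²)*(-10 + (5 + 8)) = (2*4)*(-10 + 13) = 8*3 = 24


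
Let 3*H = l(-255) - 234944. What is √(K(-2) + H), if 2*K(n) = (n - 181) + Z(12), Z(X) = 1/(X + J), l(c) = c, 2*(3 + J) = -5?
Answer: 7*I*√9745710/78 ≈ 280.16*I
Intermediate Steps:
J = -11/2 (J = -3 + (½)*(-5) = -3 - 5/2 = -11/2 ≈ -5.5000)
H = -235199/3 (H = (-255 - 234944)/3 = (⅓)*(-235199) = -235199/3 ≈ -78400.)
Z(X) = 1/(-11/2 + X) (Z(X) = 1/(X - 11/2) = 1/(-11/2 + X))
K(n) = -2351/26 + n/2 (K(n) = ((n - 181) + 2/(-11 + 2*12))/2 = ((-181 + n) + 2/(-11 + 24))/2 = ((-181 + n) + 2/13)/2 = (-2351/13 + n)/2 = -2351/26 + n/2)
√(K(-2) + H) = √((-2351/26 + (½)*(-2)) - 235199/3) = √((-2351/26 - 1) - 235199/3) = √(-2377/26 - 235199/3) = √(-6122305/78) = 7*I*√9745710/78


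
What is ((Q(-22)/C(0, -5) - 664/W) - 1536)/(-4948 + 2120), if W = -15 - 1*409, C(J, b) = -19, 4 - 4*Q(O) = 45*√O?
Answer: 386307/711949 - 45*I*√22/214928 ≈ 0.5426 - 0.00098204*I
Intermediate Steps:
Q(O) = 1 - 45*√O/4
W = -424 (W = -15 - 409 = -424)
((Q(-22)/C(0, -5) - 664/W) - 1536)/(-4948 + 2120) = (((1 - 45*I*√22/4)/(-19) - 664/(-424)) - 1536)/(-4948 + 2120) = (((1 - 45*I*√22/4)*(-1/19) - 664*(-1/424)) - 1536)/(-2828) = (((1 - 45*I*√22/4)*(-1/19) + 83/53) - 1536)*(-1/2828) = (((-1/19 + 45*I*√22/76) + 83/53) - 1536)*(-1/2828) = ((1524/1007 + 45*I*√22/76) - 1536)*(-1/2828) = (-1545228/1007 + 45*I*√22/76)*(-1/2828) = 386307/711949 - 45*I*√22/214928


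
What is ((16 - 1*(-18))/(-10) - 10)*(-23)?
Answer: 1541/5 ≈ 308.20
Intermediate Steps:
((16 - 1*(-18))/(-10) - 10)*(-23) = ((16 + 18)*(-1/10) - 10)*(-23) = (34*(-1/10) - 10)*(-23) = (-17/5 - 10)*(-23) = -67/5*(-23) = 1541/5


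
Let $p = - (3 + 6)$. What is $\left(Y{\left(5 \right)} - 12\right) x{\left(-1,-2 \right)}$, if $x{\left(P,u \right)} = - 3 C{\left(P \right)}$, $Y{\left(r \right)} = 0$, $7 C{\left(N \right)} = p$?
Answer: $- \frac{324}{7} \approx -46.286$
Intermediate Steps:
$p = -9$ ($p = \left(-1\right) 9 = -9$)
$C{\left(N \right)} = - \frac{9}{7}$ ($C{\left(N \right)} = \frac{1}{7} \left(-9\right) = - \frac{9}{7}$)
$x{\left(P,u \right)} = \frac{27}{7}$ ($x{\left(P,u \right)} = \left(-3\right) \left(- \frac{9}{7}\right) = \frac{27}{7}$)
$\left(Y{\left(5 \right)} - 12\right) x{\left(-1,-2 \right)} = \left(0 - 12\right) \frac{27}{7} = \left(-12\right) \frac{27}{7} = - \frac{324}{7}$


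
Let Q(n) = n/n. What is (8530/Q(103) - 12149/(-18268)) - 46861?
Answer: -700218559/18268 ≈ -38330.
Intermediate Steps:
Q(n) = 1
(8530/Q(103) - 12149/(-18268)) - 46861 = (8530/1 - 12149/(-18268)) - 46861 = (8530*1 - 12149*(-1/18268)) - 46861 = (8530 + 12149/18268) - 46861 = 155838189/18268 - 46861 = -700218559/18268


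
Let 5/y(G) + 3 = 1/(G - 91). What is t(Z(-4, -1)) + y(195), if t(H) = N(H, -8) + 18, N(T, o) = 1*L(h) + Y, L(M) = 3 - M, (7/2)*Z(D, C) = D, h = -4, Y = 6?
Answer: 9121/311 ≈ 29.328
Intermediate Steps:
y(G) = 5/(-3 + 1/(-91 + G)) (y(G) = 5/(-3 + 1/(G - 91)) = 5/(-3 + 1/(-91 + G)))
Z(D, C) = 2*D/7
N(T, o) = 13 (N(T, o) = 1*(3 - 1*(-4)) + 6 = 1*(3 + 4) + 6 = 1*7 + 6 = 7 + 6 = 13)
t(H) = 31 (t(H) = 13 + 18 = 31)
t(Z(-4, -1)) + y(195) = 31 + 5*(91 - 1*195)/(-274 + 3*195) = 31 + 5*(91 - 195)/(-274 + 585) = 31 + 5*(-104)/311 = 31 + 5*(1/311)*(-104) = 31 - 520/311 = 9121/311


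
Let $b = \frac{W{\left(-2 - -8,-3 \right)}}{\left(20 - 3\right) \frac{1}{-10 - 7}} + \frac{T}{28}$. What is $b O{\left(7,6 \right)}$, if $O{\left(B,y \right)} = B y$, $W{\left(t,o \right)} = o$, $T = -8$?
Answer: $114$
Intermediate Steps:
$b = \frac{19}{7}$ ($b = - \frac{3}{\left(20 - 3\right) \frac{1}{-10 - 7}} - \frac{8}{28} = - \frac{3}{17 \frac{1}{-17}} - \frac{2}{7} = - \frac{3}{17 \left(- \frac{1}{17}\right)} - \frac{2}{7} = - \frac{3}{-1} - \frac{2}{7} = \left(-3\right) \left(-1\right) - \frac{2}{7} = 3 - \frac{2}{7} = \frac{19}{7} \approx 2.7143$)
$b O{\left(7,6 \right)} = \frac{19 \cdot 7 \cdot 6}{7} = \frac{19}{7} \cdot 42 = 114$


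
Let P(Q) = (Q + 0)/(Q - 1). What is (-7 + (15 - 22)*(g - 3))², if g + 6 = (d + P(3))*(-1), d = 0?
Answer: 17689/4 ≈ 4422.3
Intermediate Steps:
P(Q) = Q/(-1 + Q)
g = -15/2 (g = -6 + (0 + 3/(-1 + 3))*(-1) = -6 + (0 + 3/2)*(-1) = -6 + (3/2)*(-1) = -6 - 3/2 = -15/2 ≈ -7.5000)
(-7 + (15 - 22)*(g - 3))² = (-7 + (15 - 22)*(-15/2 - 3))² = (-7 - 7*(-21/2))² = (-7 + 147/2)² = (133/2)² = 17689/4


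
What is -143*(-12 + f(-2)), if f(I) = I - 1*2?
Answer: 2288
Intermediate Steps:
f(I) = -2 + I (f(I) = I - 2 = -2 + I)
-143*(-12 + f(-2)) = -143*(-12 + (-2 - 2)) = -143*(-12 - 4) = -143*(-16) = 2288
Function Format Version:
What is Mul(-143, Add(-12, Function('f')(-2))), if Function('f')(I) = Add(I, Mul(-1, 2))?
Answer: 2288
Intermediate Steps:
Function('f')(I) = Add(-2, I) (Function('f')(I) = Add(I, -2) = Add(-2, I))
Mul(-143, Add(-12, Function('f')(-2))) = Mul(-143, Add(-12, Add(-2, -2))) = Mul(-143, Add(-12, -4)) = Mul(-143, -16) = 2288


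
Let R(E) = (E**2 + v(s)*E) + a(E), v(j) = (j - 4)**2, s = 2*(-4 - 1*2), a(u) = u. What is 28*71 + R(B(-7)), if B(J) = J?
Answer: 238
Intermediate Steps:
s = -12 (s = 2*(-4 - 2) = 2*(-6) = -12)
v(j) = (-4 + j)**2
R(E) = E**2 + 257*E (R(E) = (E**2 + (-4 - 12)**2*E) + E = (E**2 + (-16)**2*E) + E = (E**2 + 256*E) + E = E**2 + 257*E)
28*71 + R(B(-7)) = 28*71 - 7*(257 - 7) = 1988 - 7*250 = 1988 - 1750 = 238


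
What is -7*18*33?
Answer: -4158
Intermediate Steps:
-7*18*33 = -126*33 = -4158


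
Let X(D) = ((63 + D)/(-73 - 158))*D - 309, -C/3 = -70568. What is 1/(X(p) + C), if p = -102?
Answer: 77/16276089 ≈ 4.7309e-6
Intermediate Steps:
C = 211704 (C = -3*(-70568) = 211704)
X(D) = -309 + D*(-3/11 - D/231) (X(D) = ((63 + D)/(-231))*D - 309 = ((63 + D)*(-1/231))*D - 309 = (-3/11 - D/231)*D - 309 = D*(-3/11 - D/231) - 309 = -309 + D*(-3/11 - D/231))
1/(X(p) + C) = 1/((-309 - 3/11*(-102) - 1/231*(-102)²) + 211704) = 1/((-309 + 306/11 - 1/231*10404) + 211704) = 1/((-309 + 306/11 - 3468/77) + 211704) = 1/(-25119/77 + 211704) = 1/(16276089/77) = 77/16276089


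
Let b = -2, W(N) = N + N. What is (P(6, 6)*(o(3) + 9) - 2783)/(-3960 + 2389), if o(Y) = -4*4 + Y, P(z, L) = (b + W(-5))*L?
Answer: 2495/1571 ≈ 1.5882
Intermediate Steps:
W(N) = 2*N
P(z, L) = -12*L (P(z, L) = (-2 + 2*(-5))*L = (-2 - 10)*L = -12*L)
o(Y) = -16 + Y
(P(6, 6)*(o(3) + 9) - 2783)/(-3960 + 2389) = ((-12*6)*((-16 + 3) + 9) - 2783)/(-3960 + 2389) = (-72*(-13 + 9) - 2783)/(-1571) = (-72*(-4) - 2783)*(-1/1571) = (288 - 2783)*(-1/1571) = -2495*(-1/1571) = 2495/1571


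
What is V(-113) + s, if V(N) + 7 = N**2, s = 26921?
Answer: 39683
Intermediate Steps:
V(N) = -7 + N**2
V(-113) + s = (-7 + (-113)**2) + 26921 = (-7 + 12769) + 26921 = 12762 + 26921 = 39683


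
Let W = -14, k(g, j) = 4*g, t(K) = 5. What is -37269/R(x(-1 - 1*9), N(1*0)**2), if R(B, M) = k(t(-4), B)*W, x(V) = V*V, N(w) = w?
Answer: 37269/280 ≈ 133.10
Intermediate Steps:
x(V) = V**2
R(B, M) = -280 (R(B, M) = (4*5)*(-14) = 20*(-14) = -280)
-37269/R(x(-1 - 1*9), N(1*0)**2) = -37269/(-280) = -37269*(-1/280) = 37269/280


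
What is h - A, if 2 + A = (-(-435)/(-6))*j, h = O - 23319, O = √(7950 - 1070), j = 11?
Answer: -45039/2 + 4*√430 ≈ -22437.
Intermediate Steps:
O = 4*√430 (O = √6880 = 4*√430 ≈ 82.946)
h = -23319 + 4*√430 (h = 4*√430 - 23319 = -23319 + 4*√430 ≈ -23236.)
A = -1599/2 (A = -2 - (-435)/(-6)*11 = -2 - (-435)*(-1)/6*11 = -2 - 29*5/2*11 = -2 - 145/2*11 = -2 - 1595/2 = -1599/2 ≈ -799.50)
h - A = (-23319 + 4*√430) - 1*(-1599/2) = (-23319 + 4*√430) + 1599/2 = -45039/2 + 4*√430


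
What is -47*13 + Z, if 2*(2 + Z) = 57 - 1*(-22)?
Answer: -1147/2 ≈ -573.50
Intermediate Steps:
Z = 75/2 (Z = -2 + (57 - 1*(-22))/2 = -2 + (57 + 22)/2 = -2 + (1/2)*79 = -2 + 79/2 = 75/2 ≈ 37.500)
-47*13 + Z = -47*13 + 75/2 = -611 + 75/2 = -1147/2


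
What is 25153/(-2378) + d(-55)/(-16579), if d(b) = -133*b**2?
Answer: 539717263/39424862 ≈ 13.690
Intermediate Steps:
25153/(-2378) + d(-55)/(-16579) = 25153/(-2378) - 133*(-55)**2/(-16579) = 25153*(-1/2378) - 133*3025*(-1/16579) = -25153/2378 - 402325*(-1/16579) = -25153/2378 + 402325/16579 = 539717263/39424862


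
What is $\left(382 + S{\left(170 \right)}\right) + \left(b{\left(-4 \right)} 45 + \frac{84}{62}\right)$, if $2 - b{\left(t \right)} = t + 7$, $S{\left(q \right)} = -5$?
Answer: $\frac{10334}{31} \approx 333.35$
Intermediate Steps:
$b{\left(t \right)} = -5 - t$ ($b{\left(t \right)} = 2 - \left(t + 7\right) = 2 - \left(7 + t\right) = -5 - t$)
$\left(382 + S{\left(170 \right)}\right) + \left(b{\left(-4 \right)} 45 + \frac{84}{62}\right) = \left(382 - 5\right) + \left(\left(-5 - -4\right) 45 + \frac{84}{62}\right) = 377 + \left(\left(-5 + 4\right) 45 + 84 \cdot \frac{1}{62}\right) = 377 + \left(\left(-1\right) 45 + \frac{42}{31}\right) = 377 + \left(-45 + \frac{42}{31}\right) = 377 - \frac{1353}{31} = \frac{10334}{31}$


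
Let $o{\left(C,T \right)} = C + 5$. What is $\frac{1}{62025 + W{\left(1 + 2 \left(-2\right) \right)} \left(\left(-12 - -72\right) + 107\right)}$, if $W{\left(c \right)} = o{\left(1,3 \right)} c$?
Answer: $\frac{1}{59019} \approx 1.6944 \cdot 10^{-5}$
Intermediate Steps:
$o{\left(C,T \right)} = 5 + C$
$W{\left(c \right)} = 6 c$ ($W{\left(c \right)} = \left(5 + 1\right) c = 6 c$)
$\frac{1}{62025 + W{\left(1 + 2 \left(-2\right) \right)} \left(\left(-12 - -72\right) + 107\right)} = \frac{1}{62025 + 6 \left(1 + 2 \left(-2\right)\right) \left(\left(-12 - -72\right) + 107\right)} = \frac{1}{62025 + 6 \left(1 - 4\right) \left(\left(-12 + 72\right) + 107\right)} = \frac{1}{62025 + 6 \left(-3\right) \left(60 + 107\right)} = \frac{1}{62025 - 3006} = \frac{1}{59019}$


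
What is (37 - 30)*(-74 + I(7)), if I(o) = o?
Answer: -469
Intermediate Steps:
(37 - 30)*(-74 + I(7)) = (37 - 30)*(-74 + 7) = 7*(-67) = -469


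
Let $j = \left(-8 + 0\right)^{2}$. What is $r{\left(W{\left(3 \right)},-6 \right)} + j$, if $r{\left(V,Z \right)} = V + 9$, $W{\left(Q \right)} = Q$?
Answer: $76$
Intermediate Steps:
$r{\left(V,Z \right)} = 9 + V$
$j = 64$ ($j = \left(-8\right)^{2} = 64$)
$r{\left(W{\left(3 \right)},-6 \right)} + j = \left(9 + 3\right) + 64 = 12 + 64 = 76$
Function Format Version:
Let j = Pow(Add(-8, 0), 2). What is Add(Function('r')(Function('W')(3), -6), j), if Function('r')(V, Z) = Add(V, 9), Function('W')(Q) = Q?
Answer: 76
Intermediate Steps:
Function('r')(V, Z) = Add(9, V)
j = 64 (j = Pow(-8, 2) = 64)
Add(Function('r')(Function('W')(3), -6), j) = Add(Add(9, 3), 64) = Add(12, 64) = 76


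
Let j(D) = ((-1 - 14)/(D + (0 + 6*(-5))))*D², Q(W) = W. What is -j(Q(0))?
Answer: 0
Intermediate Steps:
j(D) = -15*D²/(-30 + D) (j(D) = (-15/(D + (0 - 30)))*D² = (-15/(D - 30))*D² = (-15/(-30 + D))*D² = -15*D²/(-30 + D))
-j(Q(0)) = -(-15)*0²/(-30 + 0) = -(-15)*0/(-30) = -(-15)*0*(-1)/30 = -1*0 = 0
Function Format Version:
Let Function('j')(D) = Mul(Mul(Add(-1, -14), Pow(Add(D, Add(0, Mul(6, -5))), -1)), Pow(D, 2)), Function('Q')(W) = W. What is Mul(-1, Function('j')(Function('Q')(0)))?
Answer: 0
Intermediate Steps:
Function('j')(D) = Mul(-15, Pow(D, 2), Pow(Add(-30, D), -1)) (Function('j')(D) = Mul(Mul(-15, Pow(Add(D, Add(0, -30)), -1)), Pow(D, 2)) = Mul(Mul(-15, Pow(Add(D, -30), -1)), Pow(D, 2)) = Mul(Mul(-15, Pow(Add(-30, D), -1)), Pow(D, 2)) = Mul(-15, Pow(D, 2), Pow(Add(-30, D), -1)))
Mul(-1, Function('j')(Function('Q')(0))) = Mul(-1, Mul(-15, Pow(0, 2), Pow(Add(-30, 0), -1))) = Mul(-1, Mul(-15, 0, Pow(-30, -1))) = Mul(-1, Mul(-15, 0, Rational(-1, 30))) = Mul(-1, 0) = 0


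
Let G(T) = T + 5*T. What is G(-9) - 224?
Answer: -278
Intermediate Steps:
G(T) = 6*T
G(-9) - 224 = 6*(-9) - 224 = -54 - 224 = -278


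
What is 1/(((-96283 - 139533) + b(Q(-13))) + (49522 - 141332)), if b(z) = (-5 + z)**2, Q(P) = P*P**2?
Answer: 1/4521178 ≈ 2.2118e-7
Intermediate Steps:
Q(P) = P**3
1/(((-96283 - 139533) + b(Q(-13))) + (49522 - 141332)) = 1/(((-96283 - 139533) + (-5 + (-13)**3)**2) + (49522 - 141332)) = 1/((-235816 + (-5 - 2197)**2) - 91810) = 1/((-235816 + (-2202)**2) - 91810) = 1/((-235816 + 4848804) - 91810) = 1/(4612988 - 91810) = 1/4521178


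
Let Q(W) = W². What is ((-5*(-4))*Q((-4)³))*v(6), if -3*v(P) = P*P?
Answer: -983040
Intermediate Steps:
v(P) = -P²/3 (v(P) = -P*P/3 = -P²/3)
((-5*(-4))*Q((-4)³))*v(6) = ((-5*(-4))*((-4)³)²)*(-⅓*6²) = (20*(-64)²)*(-⅓*36) = (20*4096)*(-12) = 81920*(-12) = -983040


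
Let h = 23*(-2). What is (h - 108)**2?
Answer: 23716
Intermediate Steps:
h = -46
(h - 108)**2 = (-46 - 108)**2 = (-154)**2 = 23716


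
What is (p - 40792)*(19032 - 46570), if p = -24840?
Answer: 1807374016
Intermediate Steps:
(p - 40792)*(19032 - 46570) = (-24840 - 40792)*(19032 - 46570) = -65632*(-27538) = 1807374016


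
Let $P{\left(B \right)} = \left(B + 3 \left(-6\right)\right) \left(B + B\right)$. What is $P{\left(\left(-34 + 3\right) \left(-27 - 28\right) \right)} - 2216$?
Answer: $5750454$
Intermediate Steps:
$P{\left(B \right)} = 2 B \left(-18 + B\right)$ ($P{\left(B \right)} = \left(B - 18\right) 2 B = \left(-18 + B\right) 2 B = 2 B \left(-18 + B\right)$)
$P{\left(\left(-34 + 3\right) \left(-27 - 28\right) \right)} - 2216 = 2 \left(-34 + 3\right) \left(-27 - 28\right) \left(-18 + \left(-34 + 3\right) \left(-27 - 28\right)\right) - 2216 = 2 \left(\left(-31\right) \left(-55\right)\right) \left(-18 - -1705\right) - 2216 = 2 \cdot 1705 \left(-18 + 1705\right) - 2216 = 2 \cdot 1705 \cdot 1687 - 2216 = 5752670 - 2216 = 5750454$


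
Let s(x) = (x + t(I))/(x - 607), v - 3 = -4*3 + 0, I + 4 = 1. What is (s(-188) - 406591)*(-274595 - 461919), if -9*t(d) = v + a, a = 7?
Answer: 428526959218862/1431 ≈ 2.9946e+11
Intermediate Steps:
I = -3 (I = -4 + 1 = -3)
v = -9 (v = 3 + (-4*3 + 0) = 3 + (-12 + 0) = 3 - 12 = -9)
t(d) = 2/9 (t(d) = -(-9 + 7)/9 = -⅑*(-2) = 2/9)
s(x) = (2/9 + x)/(-607 + x) (s(x) = (x + 2/9)/(x - 607) = (2/9 + x)/(-607 + x))
(s(-188) - 406591)*(-274595 - 461919) = ((2/9 - 188)/(-607 - 188) - 406591)*(-274595 - 461919) = (-1690/9/(-795) - 406591)*(-736514) = (-1/795*(-1690/9) - 406591)*(-736514) = (338/1431 - 406591)*(-736514) = -581831383/1431*(-736514) = 428526959218862/1431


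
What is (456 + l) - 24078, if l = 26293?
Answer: 2671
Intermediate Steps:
(456 + l) - 24078 = (456 + 26293) - 24078 = 26749 - 24078 = 2671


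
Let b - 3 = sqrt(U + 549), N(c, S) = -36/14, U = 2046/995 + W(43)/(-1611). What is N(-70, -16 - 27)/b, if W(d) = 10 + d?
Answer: 86559030/6081835697 - 216*sqrt(9832065852905)/6081835697 ≈ -0.097131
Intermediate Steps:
U = 3243371/1602945 (U = 2046/995 + (10 + 43)/(-1611) = 2046*(1/995) + 53*(-1/1611) = 2046/995 - 53/1611 = 3243371/1602945 ≈ 2.0234)
N(c, S) = -18/7 (N(c, S) = -36*1/14 = -18/7)
b = 3 + 4*sqrt(9832065852905)/534315 (b = 3 + sqrt(3243371/1602945 + 549) = 3 + sqrt(883260176/1602945) = 3 + 4*sqrt(9832065852905)/534315 ≈ 26.474)
N(-70, -16 - 27)/b = -18/(7*(3 + 4*sqrt(9832065852905)/534315))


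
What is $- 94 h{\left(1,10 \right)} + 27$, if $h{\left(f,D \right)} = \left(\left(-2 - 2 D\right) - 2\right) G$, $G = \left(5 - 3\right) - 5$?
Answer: $-6741$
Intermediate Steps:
$G = -3$ ($G = 2 - 5 = -3$)
$h{\left(f,D \right)} = 12 + 6 D$ ($h{\left(f,D \right)} = \left(\left(-2 - 2 D\right) - 2\right) \left(-3\right) = \left(-4 - 2 D\right) \left(-3\right) = 12 + 6 D$)
$- 94 h{\left(1,10 \right)} + 27 = - 94 \left(12 + 6 \cdot 10\right) + 27 = - 94 \left(12 + 60\right) + 27 = \left(-94\right) 72 + 27 = -6768 + 27 = -6741$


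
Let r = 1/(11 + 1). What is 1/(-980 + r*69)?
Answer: -4/3897 ≈ -0.0010264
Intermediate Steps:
r = 1/12 ≈ 0.083333
1/(-980 + r*69) = 1/(-980 + (1/12)*69) = 1/(-980 + 23/4) = 1/(-3897/4) = -4/3897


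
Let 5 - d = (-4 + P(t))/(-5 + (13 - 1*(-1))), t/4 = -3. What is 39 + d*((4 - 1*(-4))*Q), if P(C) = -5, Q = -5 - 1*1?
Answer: -249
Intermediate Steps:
Q = -6 (Q = -5 - 1 = -6)
t = -12 (t = 4*(-3) = -12)
d = 6 (d = 5 - (-4 - 5)/(-5 + (13 - 1*(-1))) = 5 - (-9)/(-5 + (13 + 1)) = 5 - (-9)/(-5 + 14) = 5 - (-9)/9 = 5 - 1*(-1) = 5 + 1 = 6)
39 + d*((4 - 1*(-4))*Q) = 39 + 6*((4 - 1*(-4))*(-6)) = 39 + 6*((4 + 4)*(-6)) = 39 + 6*(8*(-6)) = 39 + 6*(-48) = 39 - 288 = -249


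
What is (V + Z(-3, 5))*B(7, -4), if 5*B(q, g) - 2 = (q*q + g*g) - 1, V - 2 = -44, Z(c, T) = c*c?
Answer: -2178/5 ≈ -435.60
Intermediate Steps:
Z(c, T) = c²
V = -42 (V = 2 - 44 = -42)
B(q, g) = ⅕ + g²/5 + q²/5 (B(q, g) = ⅖ + ((q*q + g*g) - 1)/5 = ⅖ + ((q² + g²) - 1)/5 = ⅖ + ((g² + q²) - 1)/5 = ⅖ + (-1 + g² + q²)/5 = ⅖ + (-⅕ + g²/5 + q²/5) = ⅕ + g²/5 + q²/5)
(V + Z(-3, 5))*B(7, -4) = (-42 + (-3)²)*(⅕ + (⅕)*(-4)² + (⅕)*7²) = (-42 + 9)*(⅕ + (⅕)*16 + (⅕)*49) = -33*(⅕ + 16/5 + 49/5) = -33*66/5 = -2178/5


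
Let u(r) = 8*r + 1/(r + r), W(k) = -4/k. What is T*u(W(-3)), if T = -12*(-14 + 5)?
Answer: 2385/2 ≈ 1192.5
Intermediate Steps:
u(r) = 1/(2*r) + 8*r (u(r) = 8*r + 1/(2*r) = 1/(2*r) + 8*r)
T = 108 (T = -12*(-9) = 108)
T*u(W(-3)) = 108*(1/(2*((-4/(-3)))) + 8*(-4/(-3))) = 108*(1/(2*((-4*(-1/3)))) + 8*(-4*(-1/3))) = 108*(1/(2*(4/3)) + 8*(4/3)) = 108*((1/2)*(3/4) + 32/3) = 108*(3/8 + 32/3) = 108*(265/24) = 2385/2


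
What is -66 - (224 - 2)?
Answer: -288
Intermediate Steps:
-66 - (224 - 2) = -66 - 1*222 = -66 - 222 = -288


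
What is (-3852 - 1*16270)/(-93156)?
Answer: 10061/46578 ≈ 0.21600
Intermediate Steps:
(-3852 - 1*16270)/(-93156) = (-3852 - 16270)*(-1/93156) = -20122*(-1/93156) = 10061/46578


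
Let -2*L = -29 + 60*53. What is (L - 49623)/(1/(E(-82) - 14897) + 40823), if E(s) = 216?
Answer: -1503290357/1198644924 ≈ -1.2542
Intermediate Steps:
L = -3151/2 (L = -(-29 + 60*53)/2 = -(-29 + 3180)/2 = -1/2*3151 = -3151/2 ≈ -1575.5)
(L - 49623)/(1/(E(-82) - 14897) + 40823) = (-3151/2 - 49623)/(1/(216 - 14897) + 40823) = -102397/(2*(1/(-14681) + 40823)) = -102397/(2*(-1/14681 + 40823)) = -102397/(2*599322462/14681) = -102397/2*14681/599322462 = -1503290357/1198644924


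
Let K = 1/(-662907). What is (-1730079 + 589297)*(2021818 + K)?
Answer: -1528964224466951350/662907 ≈ -2.3065e+12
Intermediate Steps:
K = -1/662907 ≈ -1.5085e-6
(-1730079 + 589297)*(2021818 + K) = (-1730079 + 589297)*(2021818 - 1/662907) = -1140782*1340277304925/662907 = -1528964224466951350/662907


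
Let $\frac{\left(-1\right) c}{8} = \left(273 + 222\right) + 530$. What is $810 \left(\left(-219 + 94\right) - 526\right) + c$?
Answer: $-535510$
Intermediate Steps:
$c = -8200$ ($c = - 8 \left(\left(273 + 222\right) + 530\right) = - 8 \left(495 + 530\right) = \left(-8\right) 1025 = -8200$)
$810 \left(\left(-219 + 94\right) - 526\right) + c = 810 \left(\left(-219 + 94\right) - 526\right) - 8200 = 810 \left(-125 - 526\right) - 8200 = 810 \left(-651\right) - 8200 = -527310 - 8200 = -535510$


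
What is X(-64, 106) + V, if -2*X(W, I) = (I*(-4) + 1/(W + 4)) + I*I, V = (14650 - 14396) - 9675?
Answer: -1779239/120 ≈ -14827.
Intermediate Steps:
V = -9421 (V = 254 - 9675 = -9421)
X(W, I) = 2*I - I²/2 - 1/(2*(4 + W)) (X(W, I) = -((I*(-4) + 1/(W + 4)) + I*I)/2 = -((-4*I + 1/(4 + W)) + I²)/2 = -((1/(4 + W) - 4*I) + I²)/2 = -(I² + 1/(4 + W) - 4*I)/2 = 2*I - I²/2 - 1/(2*(4 + W)))
X(-64, 106) + V = (-1 - 4*106² + 16*106 - 1*(-64)*106² + 4*106*(-64))/(2*(4 - 64)) - 9421 = (½)*(-1 - 4*11236 + 1696 - 1*(-64)*11236 - 27136)/(-60) - 9421 = (½)*(-1/60)*(-1 - 44944 + 1696 + 719104 - 27136) - 9421 = (½)*(-1/60)*648719 - 9421 = -648719/120 - 9421 = -1779239/120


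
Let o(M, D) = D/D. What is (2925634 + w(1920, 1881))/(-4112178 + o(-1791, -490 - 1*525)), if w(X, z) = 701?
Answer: -2926335/4112177 ≈ -0.71163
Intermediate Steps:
o(M, D) = 1
(2925634 + w(1920, 1881))/(-4112178 + o(-1791, -490 - 1*525)) = (2925634 + 701)/(-4112178 + 1) = 2926335/(-4112177) = 2926335*(-1/4112177) = -2926335/4112177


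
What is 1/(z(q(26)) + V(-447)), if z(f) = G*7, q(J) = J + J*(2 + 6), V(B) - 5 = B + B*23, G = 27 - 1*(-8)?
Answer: -1/10478 ≈ -9.5438e-5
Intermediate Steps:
G = 35 (G = 27 + 8 = 35)
V(B) = 5 + 24*B (V(B) = 5 + (B + B*23) = 5 + (B + 23*B) = 5 + 24*B)
q(J) = 9*J (q(J) = J + J*8 = J + 8*J = 9*J)
z(f) = 245 (z(f) = 35*7 = 245)
1/(z(q(26)) + V(-447)) = 1/(245 + (5 + 24*(-447))) = 1/(245 + (5 - 10728)) = 1/(245 - 10723) = 1/(-10478) = -1/10478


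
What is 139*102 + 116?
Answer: 14294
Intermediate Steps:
139*102 + 116 = 14178 + 116 = 14294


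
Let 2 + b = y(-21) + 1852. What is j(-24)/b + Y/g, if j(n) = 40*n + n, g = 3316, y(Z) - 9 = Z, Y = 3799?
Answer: 1859809/3047404 ≈ 0.61029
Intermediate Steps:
y(Z) = 9 + Z
j(n) = 41*n
b = 1838 (b = -2 + ((9 - 21) + 1852) = -2 + (-12 + 1852) = -2 + 1840 = 1838)
j(-24)/b + Y/g = (41*(-24))/1838 + 3799/3316 = -984*1/1838 + 3799*(1/3316) = -492/919 + 3799/3316 = 1859809/3047404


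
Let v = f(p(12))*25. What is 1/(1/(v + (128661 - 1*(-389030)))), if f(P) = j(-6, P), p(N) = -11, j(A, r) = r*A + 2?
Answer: 519391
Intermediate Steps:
j(A, r) = 2 + A*r (j(A, r) = A*r + 2 = 2 + A*r)
f(P) = 2 - 6*P
v = 1700 (v = (2 - 6*(-11))*25 = (2 + 66)*25 = 68*25 = 1700)
1/(1/(v + (128661 - 1*(-389030)))) = 1/(1/(1700 + (128661 - 1*(-389030)))) = 1/(1/(1700 + (128661 + 389030))) = 1/(1/(1700 + 517691)) = 1/(1/519391) = 519391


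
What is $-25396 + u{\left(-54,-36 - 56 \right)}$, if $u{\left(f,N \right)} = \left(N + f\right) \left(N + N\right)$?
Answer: $1468$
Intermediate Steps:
$u{\left(f,N \right)} = 2 N \left(N + f\right)$ ($u{\left(f,N \right)} = \left(N + f\right) 2 N = 2 N \left(N + f\right)$)
$-25396 + u{\left(-54,-36 - 56 \right)} = -25396 + 2 \left(-36 - 56\right) \left(\left(-36 - 56\right) - 54\right) = -25396 + 2 \left(-92\right) \left(-92 - 54\right) = -25396 + 2 \left(-92\right) \left(-146\right) = -25396 + 26864 = 1468$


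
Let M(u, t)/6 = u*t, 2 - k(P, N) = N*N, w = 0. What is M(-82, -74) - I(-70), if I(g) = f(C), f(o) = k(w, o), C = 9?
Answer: 36487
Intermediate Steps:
k(P, N) = 2 - N**2 (k(P, N) = 2 - N*N = 2 - N**2)
f(o) = 2 - o**2
I(g) = -79 (I(g) = 2 - 1*9**2 = 2 - 1*81 = 2 - 81 = -79)
M(u, t) = 6*t*u (M(u, t) = 6*(u*t) = 6*(t*u) = 6*t*u)
M(-82, -74) - I(-70) = 6*(-74)*(-82) - 1*(-79) = 36408 + 79 = 36487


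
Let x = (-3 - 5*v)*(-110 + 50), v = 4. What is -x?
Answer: -1380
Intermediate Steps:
x = 1380 (x = (-3 - 5*4)*(-110 + 50) = (-3 - 20)*(-60) = -23*(-60) = 1380)
-x = -1*1380 = -1380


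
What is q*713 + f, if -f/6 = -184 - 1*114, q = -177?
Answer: -124413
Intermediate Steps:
f = 1788 (f = -6*(-184 - 1*114) = -6*(-184 - 114) = -6*(-298) = 1788)
q*713 + f = -177*713 + 1788 = -126201 + 1788 = -124413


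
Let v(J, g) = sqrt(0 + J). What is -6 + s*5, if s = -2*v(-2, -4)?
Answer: -6 - 10*I*sqrt(2) ≈ -6.0 - 14.142*I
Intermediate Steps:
v(J, g) = sqrt(J)
s = -2*I*sqrt(2) ≈ -2.8284*I
-6 + s*5 = -6 - 2*I*sqrt(2)*5 = -6 - 10*I*sqrt(2)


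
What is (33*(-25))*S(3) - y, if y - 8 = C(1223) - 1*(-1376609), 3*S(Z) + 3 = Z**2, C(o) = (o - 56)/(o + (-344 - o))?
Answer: -474122681/344 ≈ -1.3783e+6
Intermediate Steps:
C(o) = 7/43 - o/344 (C(o) = (-56 + o)/(-344) = (-56 + o)*(-1/344) = 7/43 - o/344)
S(Z) = -1 + Z**2/3
y = 473555081/344 (y = 8 + ((7/43 - 1/344*1223) - 1*(-1376609)) = 8 + ((7/43 - 1223/344) + 1376609) = 8 + (-1167/344 + 1376609) = 8 + 473552329/344 = 473555081/344 ≈ 1.3766e+6)
(33*(-25))*S(3) - y = (33*(-25))*(-1 + (1/3)*3**2) - 1*473555081/344 = -825*(-1 + (1/3)*9) - 473555081/344 = -825*(-1 + 3) - 473555081/344 = -825*2 - 473555081/344 = -1650 - 473555081/344 = -474122681/344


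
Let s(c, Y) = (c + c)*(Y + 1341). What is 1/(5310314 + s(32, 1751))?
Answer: 1/5508202 ≈ 1.8155e-7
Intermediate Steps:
s(c, Y) = 2*c*(1341 + Y) (s(c, Y) = (2*c)*(1341 + Y) = 2*c*(1341 + Y))
1/(5310314 + s(32, 1751)) = 1/(5310314 + 2*32*(1341 + 1751)) = 1/(5310314 + 2*32*3092) = 1/(5310314 + 197888) = 1/5508202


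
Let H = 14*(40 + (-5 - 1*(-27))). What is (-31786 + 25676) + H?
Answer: -5242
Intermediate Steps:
H = 868 (H = 14*(40 + (-5 + 27)) = 14*(40 + 22) = 14*62 = 868)
(-31786 + 25676) + H = (-31786 + 25676) + 868 = -6110 + 868 = -5242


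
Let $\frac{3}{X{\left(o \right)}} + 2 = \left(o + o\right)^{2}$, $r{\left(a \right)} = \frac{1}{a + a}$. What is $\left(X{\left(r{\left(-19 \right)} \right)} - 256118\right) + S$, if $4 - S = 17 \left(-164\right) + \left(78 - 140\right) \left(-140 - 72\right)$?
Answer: $- \frac{192125953}{721} \approx -2.6647 \cdot 10^{5}$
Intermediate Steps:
$r{\left(a \right)} = \frac{1}{2 a}$
$X{\left(o \right)} = \frac{3}{-2 + 4 o^{2}}$ ($X{\left(o \right)} = \frac{3}{-2 + \left(o + o\right)^{2}} = \frac{3}{-2 + \left(2 o\right)^{2}} = \frac{3}{-2 + 4 o^{2}}$)
$S = -10352$ ($S = 4 - \left(17 \left(-164\right) + \left(78 - 140\right) \left(-140 - 72\right)\right) = 4 - \left(-2788 - -13144\right) = 4 - \left(-2788 + 13144\right) = 4 - 10356 = -10352$)
$\left(X{\left(r{\left(-19 \right)} \right)} - 256118\right) + S = \left(\frac{3}{2 \left(-1 + 2 \left(\frac{1}{2 \left(-19\right)}\right)^{2}\right)} - 256118\right) - 10352 = \left(\frac{3}{2 \left(-1 + 2 \left(\frac{1}{2} \left(- \frac{1}{19}\right)\right)^{2}\right)} - 256118\right) - 10352 = \left(\frac{3}{2 \left(-1 + 2 \left(- \frac{1}{38}\right)^{2}\right)} - 256118\right) - 10352 = \left(\frac{3}{2 \left(-1 + 2 \cdot \frac{1}{1444}\right)} - 256118\right) - 10352 = \left(\frac{3}{2 \left(-1 + \frac{1}{722}\right)} - 256118\right) - 10352 = \left(\frac{3}{2 \left(- \frac{721}{722}\right)} - 256118\right) - 10352 = \left(\frac{3}{2} \left(- \frac{722}{721}\right) - 256118\right) - 10352 = \left(- \frac{1083}{721} - 256118\right) - 10352 = - \frac{184662161}{721} - 10352 = - \frac{192125953}{721}$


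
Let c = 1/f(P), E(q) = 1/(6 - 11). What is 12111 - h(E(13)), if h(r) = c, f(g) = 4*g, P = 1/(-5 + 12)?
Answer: 48437/4 ≈ 12109.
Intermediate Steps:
P = 1/7 ≈ 0.14286
E(q) = -1/5 (E(q) = 1/(-5) = -1/5)
c = 7/4 (c = 1/(4*(1/7)) = 1/(4/7) = 7/4 ≈ 1.7500)
h(r) = 7/4
12111 - h(E(13)) = 12111 - 1*7/4 = 12111 - 7/4 = 48437/4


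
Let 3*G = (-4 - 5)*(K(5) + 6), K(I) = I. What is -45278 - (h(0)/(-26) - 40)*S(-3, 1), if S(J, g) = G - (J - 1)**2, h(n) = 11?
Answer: -1228727/26 ≈ -47259.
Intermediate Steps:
G = -33 (G = ((-4 - 5)*(5 + 6))/3 = (-9*11)/3 = (1/3)*(-99) = -33)
S(J, g) = -33 - (-1 + J)**2 (S(J, g) = -33 - (J - 1)**2 = -33 - (-1 + J)**2)
-45278 - (h(0)/(-26) - 40)*S(-3, 1) = -45278 - (11/(-26) - 40)*(-33 - (-1 - 3)**2) = -45278 - (11*(-1/26) - 40)*(-33 - 1*(-4)**2) = -45278 - (-11/26 - 40)*(-33 - 1*16) = -45278 - (-1051)*(-33 - 16)/26 = -45278 - (-1051)*(-49)/26 = -45278 - 1*51499/26 = -45278 - 51499/26 = -1228727/26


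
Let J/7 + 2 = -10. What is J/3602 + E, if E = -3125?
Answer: -5628167/1801 ≈ -3125.0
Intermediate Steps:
J = -84 (J = -14 + 7*(-10) = -14 - 70 = -84)
J/3602 + E = -84/3602 - 3125 = -84*1/3602 - 3125 = -42/1801 - 3125 = -5628167/1801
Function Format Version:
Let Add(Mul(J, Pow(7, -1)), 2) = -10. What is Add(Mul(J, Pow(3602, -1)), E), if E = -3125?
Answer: Rational(-5628167, 1801) ≈ -3125.0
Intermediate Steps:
J = -84 (J = Add(-14, Mul(7, -10)) = Add(-14, -70) = -84)
Add(Mul(J, Pow(3602, -1)), E) = Add(Mul(-84, Pow(3602, -1)), -3125) = Add(Mul(-84, Rational(1, 3602)), -3125) = Add(Rational(-42, 1801), -3125) = Rational(-5628167, 1801)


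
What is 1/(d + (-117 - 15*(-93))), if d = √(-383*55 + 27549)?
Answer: 639/813400 - √1621/813400 ≈ 0.00073609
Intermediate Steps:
d = 2*√1621 (d = √(-21065 + 27549) = √6484 = 2*√1621 ≈ 80.523)
1/(d + (-117 - 15*(-93))) = 1/(2*√1621 + (-117 - 15*(-93))) = 1/(2*√1621 + (-117 + 1395)) = 1/(2*√1621 + 1278) = 1/(1278 + 2*√1621)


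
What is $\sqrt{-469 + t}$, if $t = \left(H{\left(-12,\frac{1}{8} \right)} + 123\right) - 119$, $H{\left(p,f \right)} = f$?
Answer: $\frac{i \sqrt{7438}}{4} \approx 21.561 i$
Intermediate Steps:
$t = \frac{33}{8}$ ($t = \left(\frac{1}{8} + 123\right) - 119 = \frac{985}{8} - 119 = \frac{33}{8} \approx 4.125$)
$\sqrt{-469 + t} = \sqrt{-469 + \frac{33}{8}} = \sqrt{- \frac{3719}{8}} = \frac{i \sqrt{7438}}{4}$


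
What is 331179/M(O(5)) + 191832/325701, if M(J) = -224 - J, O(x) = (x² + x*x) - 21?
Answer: -35938932661/27467451 ≈ -1308.4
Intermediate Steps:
O(x) = -21 + 2*x² (O(x) = (x² + x²) - 21 = 2*x² - 21 = -21 + 2*x²)
331179/M(O(5)) + 191832/325701 = 331179/(-224 - (-21 + 2*5²)) + 191832/325701 = 331179/(-224 - (-21 + 2*25)) + 191832*(1/325701) = 331179/(-224 - (-21 + 50)) + 63944/108567 = 331179/(-224 - 1*29) + 63944/108567 = 331179/(-224 - 29) + 63944/108567 = 331179/(-253) + 63944/108567 = 331179*(-1/253) + 63944/108567 = -331179/253 + 63944/108567 = -35938932661/27467451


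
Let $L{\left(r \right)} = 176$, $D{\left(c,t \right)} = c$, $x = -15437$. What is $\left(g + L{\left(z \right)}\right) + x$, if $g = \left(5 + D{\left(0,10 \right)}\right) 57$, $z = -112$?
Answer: $-14976$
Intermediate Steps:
$g = 285$ ($g = \left(5 + 0\right) 57 = 5 \cdot 57 = 285$)
$\left(g + L{\left(z \right)}\right) + x = \left(285 + 176\right) - 15437 = 461 - 15437 = -14976$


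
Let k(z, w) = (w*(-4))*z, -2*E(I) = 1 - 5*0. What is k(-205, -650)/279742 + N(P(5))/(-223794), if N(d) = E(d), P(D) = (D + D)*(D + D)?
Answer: -119282062129/62604581148 ≈ -1.9053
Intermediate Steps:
P(D) = 4*D² (P(D) = (2*D)*(2*D) = 4*D²)
E(I) = -½ (E(I) = -(1 - 5*0)/2 = -(1 + 0)/2 = -½*1 = -½)
N(d) = -½
k(z, w) = -4*w*z (k(z, w) = (-4*w)*z = -4*w*z)
k(-205, -650)/279742 + N(P(5))/(-223794) = -4*(-650)*(-205)/279742 - ½/(-223794) = -533000*1/279742 - ½*(-1/223794) = -266500/139871 + 1/447588 = -119282062129/62604581148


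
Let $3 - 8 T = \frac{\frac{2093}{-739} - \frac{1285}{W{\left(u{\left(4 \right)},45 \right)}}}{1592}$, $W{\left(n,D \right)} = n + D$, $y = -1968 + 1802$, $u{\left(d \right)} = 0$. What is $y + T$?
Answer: $- \frac{876838165}{5294196} \approx -165.62$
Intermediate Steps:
$y = -166$
$W{\left(n,D \right)} = D + n$
$T = \frac{1998371}{5294196}$ ($T = \frac{3}{8} - \frac{\left(\frac{2093}{-739} - \frac{1285}{45 + 0}\right) \frac{1}{1592}}{8} = \frac{3}{8} - \frac{\left(2093 \left(- \frac{1}{739}\right) - \frac{1285}{45}\right) \frac{1}{1592}}{8} = \frac{3}{8} - \frac{\left(- \frac{2093}{739} - \frac{257}{9}\right) \frac{1}{1592}}{8} = \frac{3}{8} - \frac{\left(- \frac{208760}{6651}\right) \frac{1}{1592}}{8} = \frac{3}{8} - - \frac{26095}{10588392} = \frac{3}{8} + \frac{26095}{10588392} = \frac{1998371}{5294196} \approx 0.37746$)
$y + T = -166 + \frac{1998371}{5294196} = - \frac{876838165}{5294196}$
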